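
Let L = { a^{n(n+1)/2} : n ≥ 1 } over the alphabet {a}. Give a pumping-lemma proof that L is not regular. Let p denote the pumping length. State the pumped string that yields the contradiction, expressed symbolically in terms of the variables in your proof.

Assume L is regular; let p be its pumping constant.
Take w = a^{p(p+1)/2} ∈ L with |w| = p(p+1)/2 ≥ p.
By the pumping lemma, w = xyz with |xy| ≤ p and |y| > 0.
Then y = a^k for some k with 1 ≤ k ≤ p.
Pump with i = 2: xy^2z = a^{p(p+1)/2+k}. Since 1 ≤ k ≤ p, p(p+1)/2 < p(p+1)/2+k ≤ p(p+1)/2+p < (p+1)(p+2)/2, so p(p+1)/2+k is strictly between consecutive triangular numbers. So xy^2z ∉ L.
This contradicts the pumping lemma, so L is not regular.

a^{p(p+1)/2+k}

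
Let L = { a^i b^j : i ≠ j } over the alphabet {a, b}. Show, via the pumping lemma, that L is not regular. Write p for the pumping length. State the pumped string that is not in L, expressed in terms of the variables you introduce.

a^{p+p!} b^{p+p!}

Toward a contradiction, assume L is regular with pumping length p.
Choose w = a^p b^{p+p!}. Since p ≠ p+p!, w ∈ L; and |w| ≥ p.
By the pumping lemma, w = xyz with |xy| ≤ p and |y| ≥ 1.
Because |xy| ≤ p and w begins with p copies of a, we have y = a^k with 1 ≤ k ≤ p.
Since 1 ≤ k ≤ p, k divides p!; set t = 1 + p!/k. Then xy^t z has p + (p!/k)·k = p + p! copies of a. Now the a-count equals the b-count, so i ≠ j fails. So xy^t z = a^{p+p!} b^{p+p!} ∉ L.
Contradiction. Therefore L is not regular.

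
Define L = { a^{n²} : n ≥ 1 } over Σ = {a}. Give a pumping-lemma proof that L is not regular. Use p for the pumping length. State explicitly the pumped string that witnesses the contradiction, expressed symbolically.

Toward a contradiction, assume L is regular with pumping length p.
Take w = a^{p²} ∈ L with |w| = p² ≥ p.
The pumping lemma gives a decomposition w = xyz where |xy| ≤ p and |y| > 0.
Then y = a^k for some k with 1 ≤ k ≤ p.
Pump with i = 2: xy^2z = a^{p²+k}. Since 1 ≤ k ≤ p, p² < p²+k ≤ p²+p < (p+1)², so p²+k lies strictly between consecutive squares and is not a perfect square. So xy^2z ∉ L.
Contradiction. Therefore L is not regular.

a^{p²+k}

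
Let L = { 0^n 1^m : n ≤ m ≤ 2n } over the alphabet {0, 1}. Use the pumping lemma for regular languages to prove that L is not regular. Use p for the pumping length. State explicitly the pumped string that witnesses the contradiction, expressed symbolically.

0^{p+k} 1^p

Assume L is regular; let p be its pumping constant.
Take w = 0^p 1^p ∈ L (since p ≤ p ≤ 2p), with |w| = 2p ≥ p.
Write w = xyz as guaranteed by the lemma, with |xy| ≤ p and |y| ≥ 1.
Since the first p symbols of w are all 0's and |xy| ≤ p, y lies entirely in the leading 0-block: y = 0^k for some k with 1 ≤ k ≤ p.
Pump with i = 2: xy^2z = 0^{p+k} 1^p. Now n = p+k > p = m, so the condition n ≤ m fails. Thus xy^2z ∉ L.
Contradiction. Therefore L is not regular.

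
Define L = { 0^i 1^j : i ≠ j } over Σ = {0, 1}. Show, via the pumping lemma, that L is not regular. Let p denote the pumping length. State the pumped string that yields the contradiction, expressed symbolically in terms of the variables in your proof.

Assume L is regular; let p be its pumping constant.
Choose w = 0^p 1^{p+p!}. Since p ≠ p+p!, w ∈ L; and |w| ≥ p.
The pumping lemma gives a decomposition w = xyz where |xy| ≤ p and |y| ≥ 1.
Because |xy| ≤ p and w begins with p copies of 0, we have y = 0^k with 1 ≤ k ≤ p.
Since 1 ≤ k ≤ p, k divides p!; set t = 1 + p!/k. Then xy^t z has p + (p!/k)·k = p + p! copies of 0. Now the 0-count equals the 1-count, so i ≠ j fails. So xy^t z = 0^{p+p!} 1^{p+p!} ∉ L.
Contradiction. Therefore L is not regular.

0^{p+p!} 1^{p+p!}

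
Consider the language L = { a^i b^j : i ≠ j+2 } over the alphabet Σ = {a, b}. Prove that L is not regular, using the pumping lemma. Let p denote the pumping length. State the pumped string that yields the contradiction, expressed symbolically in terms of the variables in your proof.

a^{p+p!} b^{p+p!-2}

Assume L is regular; let p be its pumping constant.
Choose w = a^p b^{p+p!-2}. Since p ≠ (p+p!-2)+2 = p+p!, w ∈ L; and |w| ≥ p.
By the pumping lemma, w = xyz with |xy| ≤ p and y is nonempty.
Since the first p symbols of w are all a's and |xy| ≤ p, y lies entirely in the leading a-block: y = a^k for some k with 1 ≤ k ≤ p.
Since 1 ≤ k ≤ p, k divides p!; set t = 1 + p!/k. Then xy^t z has p + (p!/k)·k = p + p! copies of a. Now the a-count is p+p! and (b-count)+2 = (p+p!-2)+2 = p+p!, so i ≠ j+2 fails. So xy^t z = a^{p+p!} b^{p+p!-2} ∉ L.
This contradicts the pumping lemma, so L is not regular.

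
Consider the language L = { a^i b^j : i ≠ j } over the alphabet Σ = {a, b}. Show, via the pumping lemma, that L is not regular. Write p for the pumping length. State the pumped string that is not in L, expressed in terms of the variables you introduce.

Assume L is regular. Let p be the pumping length given by the pumping lemma.
Choose w = a^p b^{p+p!}. Since p ≠ p+p!, w ∈ L; and |w| ≥ p.
The pumping lemma gives a decomposition w = xyz where |xy| ≤ p and |y| > 0.
Since the first p symbols of w are all a's and |xy| ≤ p, y lies entirely in the leading a-block: y = a^k for some k with 1 ≤ k ≤ p.
Since 1 ≤ k ≤ p, k divides p!; set t = 1 + p!/k. Then xy^t z has p + (p!/k)·k = p + p! copies of a. Now the a-count equals the b-count, so i ≠ j fails. So xy^t z = a^{p+p!} b^{p+p!} ∉ L.
This is a contradiction; hence L is not regular.

a^{p+p!} b^{p+p!}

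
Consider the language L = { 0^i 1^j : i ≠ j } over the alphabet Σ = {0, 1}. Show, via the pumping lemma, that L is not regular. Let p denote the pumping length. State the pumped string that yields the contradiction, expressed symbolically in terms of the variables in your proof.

Suppose for contradiction that L is regular, and let p be the pumping length.
Choose w = 0^p 1^{p+p!}. Since p ≠ p+p!, w ∈ L; and |w| ≥ p.
The pumping lemma gives a decomposition w = xyz where |xy| ≤ p and |y| ≥ 1.
Because |xy| ≤ p and w begins with p copies of 0, we have y = 0^k with 1 ≤ k ≤ p.
Since 1 ≤ k ≤ p, k divides p!; set t = 1 + p!/k. Then xy^t z has p + (p!/k)·k = p + p! copies of 0. Now the 0-count equals the 1-count, so i ≠ j fails. So xy^t z = 0^{p+p!} 1^{p+p!} ∉ L.
This is a contradiction; hence L is not regular.

0^{p+p!} 1^{p+p!}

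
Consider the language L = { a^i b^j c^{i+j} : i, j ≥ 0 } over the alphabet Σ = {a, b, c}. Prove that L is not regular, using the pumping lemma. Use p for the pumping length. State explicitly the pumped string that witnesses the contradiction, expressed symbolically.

a^{p+k} b^p c^{2p}

Assume L is regular. Let p be the pumping length given by the pumping lemma.
Take w = a^p b^p c^{2p} ∈ L (with i=j=p, i+j=2p), |w| = 4p ≥ p.
Write w = xyz as guaranteed by the lemma, with |xy| ≤ p and y is nonempty.
Because |xy| ≤ p and w begins with p copies of a, we have y = a^k with 1 ≤ k ≤ p.
Consider xy^2z = a^{p+k} b^p c^{2p}. Now the a- and b-counts sum to 2p+k, but the c-count is 2p ≠ 2p+k. So xy^2z ∉ L.
Contradiction. Therefore L is not regular.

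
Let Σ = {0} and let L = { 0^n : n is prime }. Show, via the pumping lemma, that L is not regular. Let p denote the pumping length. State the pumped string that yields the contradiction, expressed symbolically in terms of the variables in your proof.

0^{q(1+k)}

Assume L is regular. Let p be the pumping length given by the pumping lemma.
Let q be a prime with q ≥ p+2 (infinitely many primes exist), and take w = 0^q ∈ L with |w| = q ≥ p.
Write w = xyz as guaranteed by the lemma, with |xy| ≤ p and y is nonempty.
Then y = 0^k for some k with 1 ≤ k ≤ p.
Since 1 ≤ k ≤ p, |xz| = q-k. Pump with i = q+1: |xy^{q+1}z| = (q-k)+(q+1)k = q+qk = q(1+k), which is composite (both factors ≥ 2). So xy^{q+1}z = 0^{q(1+k)} ∉ L.
This contradicts the pumping lemma, so L is not regular.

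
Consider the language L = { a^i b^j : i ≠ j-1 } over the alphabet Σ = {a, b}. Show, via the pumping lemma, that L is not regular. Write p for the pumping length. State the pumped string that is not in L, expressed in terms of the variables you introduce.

Assume L is regular. Let p be the pumping length given by the pumping lemma.
Choose w = a^p b^{p+p!+1}. Since p ≠ (p+p!+1)-1 = p+p!, w ∈ L; and |w| ≥ p.
By the pumping lemma, w = xyz with |xy| ≤ p and y is nonempty.
Because |xy| ≤ p and w begins with p copies of a, we have y = a^k with 1 ≤ k ≤ p.
Since 1 ≤ k ≤ p, k divides p!; set t = 1 + p!/k. Then xy^t z has p + (p!/k)·k = p + p! copies of a. Now the a-count is p+p! and (b-count)-1 = (p+p!+1)-1 = p+p!, so i ≠ j-1 fails. So xy^t z = a^{p+p!} b^{p+p!+1} ∉ L.
This is a contradiction; hence L is not regular.

a^{p+p!} b^{p+p!+1}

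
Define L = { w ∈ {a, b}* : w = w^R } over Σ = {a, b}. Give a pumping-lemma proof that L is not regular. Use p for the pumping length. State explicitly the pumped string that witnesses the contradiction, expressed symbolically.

Toward a contradiction, assume L is regular with pumping length p.
Take w = a^p b a^p, a palindrome of length 2p+1 ≥ p.
By the pumping lemma, w = xyz with |xy| ≤ p and |y| > 0.
Because |xy| ≤ p and w begins with p copies of a, we have y = a^k with 1 ≤ k ≤ p.
Pump with i = 2: xy^2z = a^{p+k} b a^p. Its reverse is a^p b a^{p+k}, which differs from xy^2z since k ≥ 1. So xy^2z is not a palindrome and xy^2z ∉ L.
This is a contradiction; hence L is not regular.

a^{p+k} b a^p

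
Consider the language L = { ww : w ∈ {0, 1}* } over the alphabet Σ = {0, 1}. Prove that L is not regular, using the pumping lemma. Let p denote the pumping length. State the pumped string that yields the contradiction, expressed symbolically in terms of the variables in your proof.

Assume L is regular; let p be its pumping constant.
Take w = 0^p 1^p 0^p 1^p = uu where u = 0^p1^p; then w ∈ L and |w| = 4p ≥ p.
By the pumping lemma, w = xyz with |xy| ≤ p and |y| > 0.
Since the first p symbols of w are all 0's and |xy| ≤ p, y lies entirely in the leading 0-block: y = 0^k for some k with 1 ≤ k ≤ p.
Pump with i = 2: xy^2z = 0^{p+k} 1^p 0^p 1^p, of length 4p+k. Suppose this equals vv. The string starts with 0 and ends with 1, so v does too; thus the boundary between the two copies of v is a 1→0 transition. There is exactly one such transition, at position 2p+k, so |v| = 2p+k and |vv| = 4p+2k ≠ 4p+k since k ≥ 1. So xy^2z ∉ L.
This is a contradiction; hence L is not regular.

0^{p+k} 1^p 0^p 1^p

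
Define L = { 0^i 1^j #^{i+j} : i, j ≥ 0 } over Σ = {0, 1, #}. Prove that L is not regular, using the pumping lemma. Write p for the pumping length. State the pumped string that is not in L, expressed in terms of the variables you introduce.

0^{p+k} 1^p #^{2p}

Suppose for contradiction that L is regular, and let p be the pumping length.
Take w = 0^p 1^p #^{2p} ∈ L (with i=j=p, i+j=2p), |w| = 4p ≥ p.
Write w = xyz as guaranteed by the lemma, with |xy| ≤ p and |y| ≥ 1.
Because |xy| ≤ p and w begins with p copies of 0, we have y = 0^k with 1 ≤ k ≤ p.
Consider xy^2z = 0^{p+k} 1^p #^{2p}. Now the 0- and 1-counts sum to 2p+k, but the #-count is 2p ≠ 2p+k. So xy^2z ∉ L.
This contradicts the pumping lemma, so L is not regular.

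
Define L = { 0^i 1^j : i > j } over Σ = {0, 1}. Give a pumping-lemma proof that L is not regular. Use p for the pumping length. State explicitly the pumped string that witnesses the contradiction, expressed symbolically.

0^{p+1-k} 1^p

Suppose for contradiction that L is regular, and let p be the pumping length.
Choose w = 0^{p+1} 1^p ∈ L, with |w| = 2p+1 ≥ p.
Write w = xyz as guaranteed by the lemma, with |xy| ≤ p and |y| ≥ 1.
Because |xy| ≤ p and w begins with p copies of 0, we have y = 0^k with 1 ≤ k ≤ p.
Consider xy^0z = xz = 0^{p+1-k} 1^p. Since k ≥ 1, the 0-count p+1-k is at most p, so i > j fails; thus xz ∉ L.
This is a contradiction; hence L is not regular.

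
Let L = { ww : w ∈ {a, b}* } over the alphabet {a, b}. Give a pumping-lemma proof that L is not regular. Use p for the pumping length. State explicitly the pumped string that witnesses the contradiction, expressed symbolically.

Assume L is regular; let p be its pumping constant.
Take w = a^p b^p a^p b^p = uu where u = a^pb^p; then w ∈ L and |w| = 4p ≥ p.
By the pumping lemma, w = xyz with |xy| ≤ p and y is nonempty.
The first p characters of w are a's, so xy (and hence y) consists only of a's. Write y = a^k, 1 ≤ k ≤ p.
Pump with i = 2: xy^2z = a^{p+k} b^p a^p b^p, of length 4p+k. Suppose this equals vv. The string starts with a and ends with b, so v does too; thus the boundary between the two copies of v is a b→a transition. There is exactly one such transition, at position 2p+k, so |v| = 2p+k and |vv| = 4p+2k ≠ 4p+k since k ≥ 1. So xy^2z ∉ L.
This is a contradiction; hence L is not regular.

a^{p+k} b^p a^p b^p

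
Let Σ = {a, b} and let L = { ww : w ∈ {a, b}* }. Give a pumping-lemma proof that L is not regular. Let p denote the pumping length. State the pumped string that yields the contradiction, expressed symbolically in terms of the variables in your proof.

Suppose for contradiction that L is regular, and let p be the pumping length.
Take w = a^p b^p a^p b^p = uu where u = a^pb^p; then w ∈ L and |w| = 4p ≥ p.
The pumping lemma gives a decomposition w = xyz where |xy| ≤ p and y is nonempty.
Because |xy| ≤ p and w begins with p copies of a, we have y = a^k with 1 ≤ k ≤ p.
Pump with i = 2: xy^2z = a^{p+k} b^p a^p b^p, of length 4p+k. Suppose this equals vv. The string starts with a and ends with b, so v does too; thus the boundary between the two copies of v is a b→a transition. There is exactly one such transition, at position 2p+k, so |v| = 2p+k and |vv| = 4p+2k ≠ 4p+k since k ≥ 1. So xy^2z ∉ L.
This is a contradiction; hence L is not regular.

a^{p+k} b^p a^p b^p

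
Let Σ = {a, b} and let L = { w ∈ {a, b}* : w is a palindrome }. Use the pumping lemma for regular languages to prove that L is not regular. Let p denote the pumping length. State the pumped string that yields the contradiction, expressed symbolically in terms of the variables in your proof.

Toward a contradiction, assume L is regular with pumping length p.
Take w = a^p b a^p, a palindrome of length 2p+1 ≥ p.
Write w = xyz as guaranteed by the lemma, with |xy| ≤ p and |y| > 0.
Because |xy| ≤ p and w begins with p copies of a, we have y = a^k with 1 ≤ k ≤ p.
Pump with i = 2: xy^2z = a^{p+k} b a^p. Its reverse is a^p b a^{p+k}, which differs from xy^2z since k ≥ 1. So xy^2z is not a palindrome and xy^2z ∉ L.
Contradiction. Therefore L is not regular.

a^{p+k} b a^p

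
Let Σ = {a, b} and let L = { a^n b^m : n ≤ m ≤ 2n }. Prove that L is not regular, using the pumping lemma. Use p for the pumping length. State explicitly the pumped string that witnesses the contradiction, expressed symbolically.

a^{p+k} b^p

Assume L is regular. Let p be the pumping length given by the pumping lemma.
Take w = a^p b^p ∈ L (since p ≤ p ≤ 2p), with |w| = 2p ≥ p.
The pumping lemma gives a decomposition w = xyz where |xy| ≤ p and |y| ≥ 1.
Since the first p symbols of w are all a's and |xy| ≤ p, y lies entirely in the leading a-block: y = a^k for some k with 1 ≤ k ≤ p.
Pump with i = 2: xy^2z = a^{p+k} b^p. Now n = p+k > p = m, so the condition n ≤ m fails. Thus xy^2z ∉ L.
This contradicts the pumping lemma, so L is not regular.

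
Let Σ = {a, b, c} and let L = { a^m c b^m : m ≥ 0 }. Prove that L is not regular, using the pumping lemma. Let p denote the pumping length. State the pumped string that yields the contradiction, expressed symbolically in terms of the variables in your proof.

Assume L is regular; let p be its pumping constant.
Take w = a^p c b^p ∈ L with |w| = 2p+1 ≥ p.
The pumping lemma gives a decomposition w = xyz where |xy| ≤ p and y is nonempty.
Because |xy| ≤ p and w begins with p copies of a, we have y = a^k with 1 ≤ k ≤ p.
Pump with i = 2: xy^2z = a^{p+k} c b^p, which would require p+k = p. But k ≥ 1, so xy^2z ∉ L.
This is a contradiction; hence L is not regular.

a^{p+k} c b^p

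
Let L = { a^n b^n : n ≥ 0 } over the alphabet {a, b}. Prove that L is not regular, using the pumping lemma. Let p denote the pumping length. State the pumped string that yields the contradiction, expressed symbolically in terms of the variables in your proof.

a^{p+k} b^p

Assume L is regular; let p be its pumping constant.
Let w = a^p b^p ∈ L; note |w| = 2p ≥ p.
Write w = xyz as guaranteed by the lemma, with |xy| ≤ p and |y| ≥ 1.
Because |xy| ≤ p and w begins with p copies of a, we have y = a^k with 1 ≤ k ≤ p.
Pump with i = 2: xy^2z = a^{p+k} b^p. For this to lie in L we would need p = p+k, which forces k = 0. But k ≥ 1, so xy^2z ∉ L.
Contradiction. Therefore L is not regular.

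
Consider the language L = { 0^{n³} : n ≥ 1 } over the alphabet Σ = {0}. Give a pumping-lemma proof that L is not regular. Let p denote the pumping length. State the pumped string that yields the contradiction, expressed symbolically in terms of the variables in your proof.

0^{p³+k}

Assume L is regular; let p be its pumping constant.
Take w = 0^{p³} ∈ L with |w| = p³ ≥ p.
By the pumping lemma, w = xyz with |xy| ≤ p and |y| ≥ 1.
Then y = 0^k for some k with 1 ≤ k ≤ p.
Pump with i = 2: xy^2z = 0^{p³+k}. Since 1 ≤ k ≤ p, p³ < p³+k ≤ p³+p < p³+3p²+3p+1 = (p+1)³, so p³+k is not a perfect cube. So xy^2z ∉ L.
This is a contradiction; hence L is not regular.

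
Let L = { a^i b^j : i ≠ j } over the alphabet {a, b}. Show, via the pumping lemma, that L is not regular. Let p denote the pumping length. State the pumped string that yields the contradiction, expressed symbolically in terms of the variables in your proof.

a^{p+p!} b^{p+p!}

Assume L is regular; let p be its pumping constant.
Choose w = a^p b^{p+p!}. Since p ≠ p+p!, w ∈ L; and |w| ≥ p.
By the pumping lemma, w = xyz with |xy| ≤ p and y is nonempty.
The first p characters of w are a's, so xy (and hence y) consists only of a's. Write y = a^k, 1 ≤ k ≤ p.
Since 1 ≤ k ≤ p, k divides p!; set t = 1 + p!/k. Then xy^t z has p + (p!/k)·k = p + p! copies of a. Now the a-count equals the b-count, so i ≠ j fails. So xy^t z = a^{p+p!} b^{p+p!} ∉ L.
Contradiction. Therefore L is not regular.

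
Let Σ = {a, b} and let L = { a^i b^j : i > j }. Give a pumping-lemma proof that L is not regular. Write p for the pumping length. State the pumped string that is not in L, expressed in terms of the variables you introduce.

a^{p+1-k} b^p

Toward a contradiction, assume L is regular with pumping length p.
Choose w = a^{p+1} b^p ∈ L, with |w| = 2p+1 ≥ p.
The pumping lemma gives a decomposition w = xyz where |xy| ≤ p and y is nonempty.
Since the first p symbols of w are all a's and |xy| ≤ p, y lies entirely in the leading a-block: y = a^k for some k with 1 ≤ k ≤ p.
Consider xy^0z = xz = a^{p+1-k} b^p. Since k ≥ 1, the a-count p+1-k is at most p, so i > j fails; thus xz ∉ L.
This contradicts the pumping lemma, so L is not regular.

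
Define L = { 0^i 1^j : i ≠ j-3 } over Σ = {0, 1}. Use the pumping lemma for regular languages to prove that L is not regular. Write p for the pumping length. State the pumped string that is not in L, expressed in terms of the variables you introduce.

Suppose for contradiction that L is regular, and let p be the pumping length.
Choose w = 0^p 1^{p+p!+3}. Since p ≠ (p+p!+3)-3 = p+p!, w ∈ L; and |w| ≥ p.
The pumping lemma gives a decomposition w = xyz where |xy| ≤ p and |y| > 0.
The first p characters of w are 0's, so xy (and hence y) consists only of 0's. Write y = 0^k, 1 ≤ k ≤ p.
Since 1 ≤ k ≤ p, k divides p!; set t = 1 + p!/k. Then xy^t z has p + (p!/k)·k = p + p! copies of 0. Now the 0-count is p+p! and (1-count)-3 = (p+p!+3)-3 = p+p!, so i ≠ j-3 fails. So xy^t z = 0^{p+p!} 1^{p+p!+3} ∉ L.
Contradiction. Therefore L is not regular.

0^{p+p!} 1^{p+p!+3}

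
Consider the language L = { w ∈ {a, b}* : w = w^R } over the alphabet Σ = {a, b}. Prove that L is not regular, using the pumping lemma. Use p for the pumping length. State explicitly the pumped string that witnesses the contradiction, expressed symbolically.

Assume L is regular; let p be its pumping constant.
Take w = a^p b a^p, a palindrome of length 2p+1 ≥ p.
By the pumping lemma, w = xyz with |xy| ≤ p and |y| > 0.
The first p characters of w are a's, so xy (and hence y) consists only of a's. Write y = a^k, 1 ≤ k ≤ p.
Pump with i = 2: xy^2z = a^{p+k} b a^p. Its reverse is a^p b a^{p+k}, which differs from xy^2z since k ≥ 1. So xy^2z is not a palindrome and xy^2z ∉ L.
This contradicts the pumping lemma, so L is not regular.

a^{p+k} b a^p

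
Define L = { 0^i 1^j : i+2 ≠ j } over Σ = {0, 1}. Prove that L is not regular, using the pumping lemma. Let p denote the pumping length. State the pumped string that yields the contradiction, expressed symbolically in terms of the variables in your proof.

Assume L is regular; let p be its pumping constant.
Choose w = 0^p 1^{p+p!+2}. Since p ≠ (p+p!+2)-2 = p+p!, w ∈ L; and |w| ≥ p.
Write w = xyz as guaranteed by the lemma, with |xy| ≤ p and y is nonempty.
Because |xy| ≤ p and w begins with p copies of 0, we have y = 0^k with 1 ≤ k ≤ p.
Since 1 ≤ k ≤ p, k divides p!; set t = 1 + p!/k. Then xy^t z has p + (p!/k)·k = p + p! copies of 0. Now the 0-count is p+p! and (1-count)-2 = (p+p!+2)-2 = p+p!, so i+2 ≠ j fails. So xy^t z = 0^{p+p!} 1^{p+p!+2} ∉ L.
Contradiction. Therefore L is not regular.

0^{p+p!} 1^{p+p!+2}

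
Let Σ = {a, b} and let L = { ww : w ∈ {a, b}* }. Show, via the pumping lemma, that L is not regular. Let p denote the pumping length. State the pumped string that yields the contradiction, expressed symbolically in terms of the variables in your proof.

a^{p+k} b^p a^p b^p

Assume L is regular. Let p be the pumping length given by the pumping lemma.
Take w = a^p b^p a^p b^p = uu where u = a^pb^p; then w ∈ L and |w| = 4p ≥ p.
By the pumping lemma, w = xyz with |xy| ≤ p and |y| > 0.
The first p characters of w are a's, so xy (and hence y) consists only of a's. Write y = a^k, 1 ≤ k ≤ p.
Pump with i = 2: xy^2z = a^{p+k} b^p a^p b^p, of length 4p+k. Suppose this equals vv. The string starts with a and ends with b, so v does too; thus the boundary between the two copies of v is a b→a transition. There is exactly one such transition, at position 2p+k, so |v| = 2p+k and |vv| = 4p+2k ≠ 4p+k since k ≥ 1. So xy^2z ∉ L.
Contradiction. Therefore L is not regular.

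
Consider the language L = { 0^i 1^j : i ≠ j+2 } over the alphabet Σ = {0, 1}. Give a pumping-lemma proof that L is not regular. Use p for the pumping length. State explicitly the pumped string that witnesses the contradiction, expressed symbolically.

0^{p+p!} 1^{p+p!-2}

Assume L is regular; let p be its pumping constant.
Choose w = 0^p 1^{p+p!-2}. Since p ≠ (p+p!-2)+2 = p+p!, w ∈ L; and |w| ≥ p.
The pumping lemma gives a decomposition w = xyz where |xy| ≤ p and |y| ≥ 1.
Since the first p symbols of w are all 0's and |xy| ≤ p, y lies entirely in the leading 0-block: y = 0^k for some k with 1 ≤ k ≤ p.
Since 1 ≤ k ≤ p, k divides p!; set t = 1 + p!/k. Then xy^t z has p + (p!/k)·k = p + p! copies of 0. Now the 0-count is p+p! and (1-count)+2 = (p+p!-2)+2 = p+p!, so i ≠ j+2 fails. So xy^t z = 0^{p+p!} 1^{p+p!-2} ∉ L.
This is a contradiction; hence L is not regular.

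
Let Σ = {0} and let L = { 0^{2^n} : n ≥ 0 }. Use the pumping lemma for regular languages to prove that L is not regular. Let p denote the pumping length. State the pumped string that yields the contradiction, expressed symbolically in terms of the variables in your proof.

Toward a contradiction, assume L is regular with pumping length p.
Take w = 0^{2^p} ∈ L with |w| = 2^p ≥ p.
The pumping lemma gives a decomposition w = xyz where |xy| ≤ p and |y| ≥ 1.
Then y = 0^k for some k with 1 ≤ k ≤ p.
Pump with i = 2: xy^2z = 0^{2^p+k}. Since 1 ≤ k ≤ p < 2^p, we have 2^p < 2^p+k < 2^{p+1}, so 2^p+k is not a power of 2. So xy^2z ∉ L.
This contradicts the pumping lemma, so L is not regular.

0^{2^p+k}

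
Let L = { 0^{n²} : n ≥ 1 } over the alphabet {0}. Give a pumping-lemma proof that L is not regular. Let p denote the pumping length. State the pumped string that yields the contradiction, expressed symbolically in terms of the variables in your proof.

Suppose for contradiction that L is regular, and let p be the pumping length.
Take w = 0^{p²} ∈ L with |w| = p² ≥ p.
The pumping lemma gives a decomposition w = xyz where |xy| ≤ p and |y| ≥ 1.
Then y = 0^k for some k with 1 ≤ k ≤ p.
Pump with i = 2: xy^2z = 0^{p²+k}. Since 1 ≤ k ≤ p, p² < p²+k ≤ p²+p < (p+1)², so p²+k lies strictly between consecutive squares and is not a perfect square. So xy^2z ∉ L.
Contradiction. Therefore L is not regular.

0^{p²+k}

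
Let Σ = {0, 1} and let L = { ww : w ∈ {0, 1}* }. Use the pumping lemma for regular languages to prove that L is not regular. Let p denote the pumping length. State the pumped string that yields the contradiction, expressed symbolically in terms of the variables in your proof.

0^{p+k} 1^p 0^p 1^p

Suppose for contradiction that L is regular, and let p be the pumping length.
Take w = 0^p 1^p 0^p 1^p = uu where u = 0^p1^p; then w ∈ L and |w| = 4p ≥ p.
The pumping lemma gives a decomposition w = xyz where |xy| ≤ p and y is nonempty.
Because |xy| ≤ p and w begins with p copies of 0, we have y = 0^k with 1 ≤ k ≤ p.
Pump with i = 2: xy^2z = 0^{p+k} 1^p 0^p 1^p, of length 4p+k. Suppose this equals vv. The string starts with 0 and ends with 1, so v does too; thus the boundary between the two copies of v is a 1→0 transition. There is exactly one such transition, at position 2p+k, so |v| = 2p+k and |vv| = 4p+2k ≠ 4p+k since k ≥ 1. So xy^2z ∉ L.
This contradicts the pumping lemma, so L is not regular.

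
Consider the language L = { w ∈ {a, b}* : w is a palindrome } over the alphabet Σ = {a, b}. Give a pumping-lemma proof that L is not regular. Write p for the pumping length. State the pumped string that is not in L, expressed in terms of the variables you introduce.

Assume L is regular. Let p be the pumping length given by the pumping lemma.
Take w = a^p b a^p, a palindrome of length 2p+1 ≥ p.
The pumping lemma gives a decomposition w = xyz where |xy| ≤ p and |y| > 0.
Since the first p symbols of w are all a's and |xy| ≤ p, y lies entirely in the leading a-block: y = a^k for some k with 1 ≤ k ≤ p.
Pump with i = 2: xy^2z = a^{p+k} b a^p. Its reverse is a^p b a^{p+k}, which differs from xy^2z since k ≥ 1. So xy^2z is not a palindrome and xy^2z ∉ L.
This is a contradiction; hence L is not regular.

a^{p+k} b a^p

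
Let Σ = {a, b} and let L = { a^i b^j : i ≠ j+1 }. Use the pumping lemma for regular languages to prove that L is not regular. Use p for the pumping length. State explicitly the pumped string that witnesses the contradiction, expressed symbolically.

a^{p+p!} b^{p+p!-1}

Suppose for contradiction that L is regular, and let p be the pumping length.
Choose w = a^p b^{p+p!-1}. Since p ≠ (p+p!-1)+1 = p+p!, w ∈ L; and |w| ≥ p.
Write w = xyz as guaranteed by the lemma, with |xy| ≤ p and y is nonempty.
Because |xy| ≤ p and w begins with p copies of a, we have y = a^k with 1 ≤ k ≤ p.
Since 1 ≤ k ≤ p, k divides p!; set t = 1 + p!/k. Then xy^t z has p + (p!/k)·k = p + p! copies of a. Now the a-count is p+p! and (b-count)+1 = (p+p!-1)+1 = p+p!, so i ≠ j+1 fails. So xy^t z = a^{p+p!} b^{p+p!-1} ∉ L.
This is a contradiction; hence L is not regular.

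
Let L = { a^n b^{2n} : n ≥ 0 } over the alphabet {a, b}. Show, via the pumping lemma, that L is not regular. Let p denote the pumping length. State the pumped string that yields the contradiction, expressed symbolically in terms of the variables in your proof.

a^{p+k} b^{2p}

Suppose for contradiction that L is regular, and let p be the pumping length.
Choose w = a^p b^{2p}, which is in L with |w| = 3p ≥ p.
The pumping lemma gives a decomposition w = xyz where |xy| ≤ p and |y| ≥ 1.
Since the first p symbols of w are all a's and |xy| ≤ p, y lies entirely in the leading a-block: y = a^k for some k with 1 ≤ k ≤ p.
Pump with i = 2: xy^2z = a^{p+k} b^{2p}. For this to lie in L we would need 2p = 2(p+k), which forces k = 0. But k ≥ 1, so xy^2z ∉ L.
This is a contradiction; hence L is not regular.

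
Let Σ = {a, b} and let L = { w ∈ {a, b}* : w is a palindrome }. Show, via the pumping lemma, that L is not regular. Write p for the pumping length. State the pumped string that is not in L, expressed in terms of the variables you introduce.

Assume L is regular; let p be its pumping constant.
Take w = a^p b a^p, a palindrome of length 2p+1 ≥ p.
Write w = xyz as guaranteed by the lemma, with |xy| ≤ p and y is nonempty.
Because |xy| ≤ p and w begins with p copies of a, we have y = a^k with 1 ≤ k ≤ p.
Pump with i = 2: xy^2z = a^{p+k} b a^p. Its reverse is a^p b a^{p+k}, which differs from xy^2z since k ≥ 1. So xy^2z is not a palindrome and xy^2z ∉ L.
This is a contradiction; hence L is not regular.

a^{p+k} b a^p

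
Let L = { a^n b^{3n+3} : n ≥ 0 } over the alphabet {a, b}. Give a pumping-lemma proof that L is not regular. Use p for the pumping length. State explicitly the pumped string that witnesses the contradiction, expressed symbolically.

Suppose for contradiction that L is regular, and let p be the pumping length.
Choose w = a^p b^{3p+3}, which is in L with |w| = 4p+3 ≥ p.
Write w = xyz as guaranteed by the lemma, with |xy| ≤ p and y is nonempty.
Since the first p symbols of w are all a's and |xy| ≤ p, y lies entirely in the leading a-block: y = a^k for some k with 1 ≤ k ≤ p.
Pump with i = 2: xy^2z = a^{p+k} b^{3p+3}. For this to lie in L we would need 3p+3 = 3(p+k)+3, which forces k = 0. But k ≥ 1, so xy^2z ∉ L.
Contradiction. Therefore L is not regular.

a^{p+k} b^{3p+3}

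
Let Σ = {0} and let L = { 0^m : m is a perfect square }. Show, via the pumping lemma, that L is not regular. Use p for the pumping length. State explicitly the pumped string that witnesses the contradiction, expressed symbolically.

Assume L is regular; let p be its pumping constant.
Take w = 0^{p²} ∈ L with |w| = p² ≥ p.
The pumping lemma gives a decomposition w = xyz where |xy| ≤ p and |y| ≥ 1.
Then y = 0^k for some k with 1 ≤ k ≤ p.
Pump with i = 2: xy^2z = 0^{p²+k}. Since 1 ≤ k ≤ p, p² < p²+k ≤ p²+p < (p+1)², so p²+k lies strictly between consecutive squares and is not a perfect square. So xy^2z ∉ L.
This is a contradiction; hence L is not regular.

0^{p²+k}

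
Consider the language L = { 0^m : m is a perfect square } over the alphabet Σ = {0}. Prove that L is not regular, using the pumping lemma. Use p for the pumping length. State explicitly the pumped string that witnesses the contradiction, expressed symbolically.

Toward a contradiction, assume L is regular with pumping length p.
Take w = 0^{p²} ∈ L with |w| = p² ≥ p.
Write w = xyz as guaranteed by the lemma, with |xy| ≤ p and |y| > 0.
Then y = 0^k for some k with 1 ≤ k ≤ p.
Pump with i = 2: xy^2z = 0^{p²+k}. Since 1 ≤ k ≤ p, p² < p²+k ≤ p²+p < (p+1)², so p²+k lies strictly between consecutive squares and is not a perfect square. So xy^2z ∉ L.
This is a contradiction; hence L is not regular.

0^{p²+k}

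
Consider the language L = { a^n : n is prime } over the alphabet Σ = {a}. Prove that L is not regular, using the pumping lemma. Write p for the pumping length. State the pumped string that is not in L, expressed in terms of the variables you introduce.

a^{q(1+k)}

Toward a contradiction, assume L is regular with pumping length p.
Let q be a prime with q ≥ p+2 (infinitely many primes exist), and take w = a^q ∈ L with |w| = q ≥ p.
By the pumping lemma, w = xyz with |xy| ≤ p and |y| ≥ 1.
Then y = a^k for some k with 1 ≤ k ≤ p.
Since 1 ≤ k ≤ p, |xz| = q-k. Pump with i = q+1: |xy^{q+1}z| = (q-k)+(q+1)k = q+qk = q(1+k), which is composite (both factors ≥ 2). So xy^{q+1}z = a^{q(1+k)} ∉ L.
Contradiction. Therefore L is not regular.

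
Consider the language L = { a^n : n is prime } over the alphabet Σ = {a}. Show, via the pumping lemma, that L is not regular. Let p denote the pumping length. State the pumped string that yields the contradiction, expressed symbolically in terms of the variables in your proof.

a^{q(1+k)}

Toward a contradiction, assume L is regular with pumping length p.
Let q be a prime with q ≥ p+2 (infinitely many primes exist), and take w = a^q ∈ L with |w| = q ≥ p.
The pumping lemma gives a decomposition w = xyz where |xy| ≤ p and y is nonempty.
Then y = a^k for some k with 1 ≤ k ≤ p.
Since 1 ≤ k ≤ p, |xz| = q-k. Pump with i = q+1: |xy^{q+1}z| = (q-k)+(q+1)k = q+qk = q(1+k), which is composite (both factors ≥ 2). So xy^{q+1}z = a^{q(1+k)} ∉ L.
Contradiction. Therefore L is not regular.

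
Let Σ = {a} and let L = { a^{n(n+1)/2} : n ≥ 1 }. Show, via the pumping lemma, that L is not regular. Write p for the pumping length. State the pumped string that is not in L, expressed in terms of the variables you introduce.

a^{p(p+1)/2+k}

Assume L is regular. Let p be the pumping length given by the pumping lemma.
Take w = a^{p(p+1)/2} ∈ L with |w| = p(p+1)/2 ≥ p.
By the pumping lemma, w = xyz with |xy| ≤ p and |y| ≥ 1.
Then y = a^k for some k with 1 ≤ k ≤ p.
Pump with i = 2: xy^2z = a^{p(p+1)/2+k}. Since 1 ≤ k ≤ p, p(p+1)/2 < p(p+1)/2+k ≤ p(p+1)/2+p < (p+1)(p+2)/2, so p(p+1)/2+k is strictly between consecutive triangular numbers. So xy^2z ∉ L.
Contradiction. Therefore L is not regular.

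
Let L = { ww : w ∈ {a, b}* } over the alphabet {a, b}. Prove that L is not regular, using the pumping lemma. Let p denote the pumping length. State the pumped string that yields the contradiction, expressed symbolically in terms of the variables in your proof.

a^{p+k} b^p a^p b^p

Toward a contradiction, assume L is regular with pumping length p.
Take w = a^p b^p a^p b^p = uu where u = a^pb^p; then w ∈ L and |w| = 4p ≥ p.
Write w = xyz as guaranteed by the lemma, with |xy| ≤ p and y is nonempty.
The first p characters of w are a's, so xy (and hence y) consists only of a's. Write y = a^k, 1 ≤ k ≤ p.
Pump with i = 2: xy^2z = a^{p+k} b^p a^p b^p, of length 4p+k. Suppose this equals vv. The string starts with a and ends with b, so v does too; thus the boundary between the two copies of v is a b→a transition. There is exactly one such transition, at position 2p+k, so |v| = 2p+k and |vv| = 4p+2k ≠ 4p+k since k ≥ 1. So xy^2z ∉ L.
This contradicts the pumping lemma, so L is not regular.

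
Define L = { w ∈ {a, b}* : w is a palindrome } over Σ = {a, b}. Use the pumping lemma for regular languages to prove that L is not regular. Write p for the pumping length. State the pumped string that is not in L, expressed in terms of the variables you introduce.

a^{p+k} b a^p

Assume L is regular. Let p be the pumping length given by the pumping lemma.
Take w = a^p b a^p, a palindrome of length 2p+1 ≥ p.
The pumping lemma gives a decomposition w = xyz where |xy| ≤ p and |y| ≥ 1.
Since the first p symbols of w are all a's and |xy| ≤ p, y lies entirely in the leading a-block: y = a^k for some k with 1 ≤ k ≤ p.
Pump with i = 2: xy^2z = a^{p+k} b a^p. Its reverse is a^p b a^{p+k}, which differs from xy^2z since k ≥ 1. So xy^2z is not a palindrome and xy^2z ∉ L.
Contradiction. Therefore L is not regular.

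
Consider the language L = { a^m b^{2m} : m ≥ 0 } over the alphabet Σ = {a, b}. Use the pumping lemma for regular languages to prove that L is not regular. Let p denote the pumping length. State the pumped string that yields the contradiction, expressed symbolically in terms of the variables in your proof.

Assume L is regular. Let p be the pumping length given by the pumping lemma.
Choose w = a^p b^{2p}, which is in L with |w| = 3p ≥ p.
Write w = xyz as guaranteed by the lemma, with |xy| ≤ p and y is nonempty.
Since the first p symbols of w are all a's and |xy| ≤ p, y lies entirely in the leading a-block: y = a^k for some k with 1 ≤ k ≤ p.
Pump with i = 2: xy^2z = a^{p+k} b^{2p}. For this to lie in L we would need 2p = 2(p+k), which forces k = 0. But k ≥ 1, so xy^2z ∉ L.
This is a contradiction; hence L is not regular.

a^{p+k} b^{2p}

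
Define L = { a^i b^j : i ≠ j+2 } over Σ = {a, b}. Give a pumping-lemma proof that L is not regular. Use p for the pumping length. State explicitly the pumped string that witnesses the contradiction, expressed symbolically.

a^{p+p!} b^{p+p!-2}

Suppose for contradiction that L is regular, and let p be the pumping length.
Choose w = a^p b^{p+p!-2}. Since p ≠ (p+p!-2)+2 = p+p!, w ∈ L; and |w| ≥ p.
The pumping lemma gives a decomposition w = xyz where |xy| ≤ p and |y| ≥ 1.
The first p characters of w are a's, so xy (and hence y) consists only of a's. Write y = a^k, 1 ≤ k ≤ p.
Since 1 ≤ k ≤ p, k divides p!; set t = 1 + p!/k. Then xy^t z has p + (p!/k)·k = p + p! copies of a. Now the a-count is p+p! and (b-count)+2 = (p+p!-2)+2 = p+p!, so i ≠ j+2 fails. So xy^t z = a^{p+p!} b^{p+p!-2} ∉ L.
Contradiction. Therefore L is not regular.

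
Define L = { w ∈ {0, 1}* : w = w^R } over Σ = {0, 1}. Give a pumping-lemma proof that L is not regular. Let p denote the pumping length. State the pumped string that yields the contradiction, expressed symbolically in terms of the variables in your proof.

0^{p+k} 1 0^p

Toward a contradiction, assume L is regular with pumping length p.
Take w = 0^p 1 0^p, a palindrome of length 2p+1 ≥ p.
The pumping lemma gives a decomposition w = xyz where |xy| ≤ p and |y| ≥ 1.
The first p characters of w are 0's, so xy (and hence y) consists only of 0's. Write y = 0^k, 1 ≤ k ≤ p.
Pump with i = 2: xy^2z = 0^{p+k} 1 0^p. Its reverse is 0^p 1 0^{p+k}, which differs from xy^2z since k ≥ 1. So xy^2z is not a palindrome and xy^2z ∉ L.
This is a contradiction; hence L is not regular.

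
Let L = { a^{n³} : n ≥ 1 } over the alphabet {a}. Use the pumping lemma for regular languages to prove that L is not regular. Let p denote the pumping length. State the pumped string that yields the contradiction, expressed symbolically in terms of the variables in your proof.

Assume L is regular; let p be its pumping constant.
Take w = a^{p³} ∈ L with |w| = p³ ≥ p.
By the pumping lemma, w = xyz with |xy| ≤ p and |y| > 0.
Then y = a^k for some k with 1 ≤ k ≤ p.
Pump with i = 2: xy^2z = a^{p³+k}. Since 1 ≤ k ≤ p, p³ < p³+k ≤ p³+p < p³+3p²+3p+1 = (p+1)³, so p³+k is not a perfect cube. So xy^2z ∉ L.
This is a contradiction; hence L is not regular.

a^{p³+k}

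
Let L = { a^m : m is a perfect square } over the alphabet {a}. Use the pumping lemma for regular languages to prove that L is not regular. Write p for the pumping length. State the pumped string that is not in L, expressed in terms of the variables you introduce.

Suppose for contradiction that L is regular, and let p be the pumping length.
Take w = a^{p²} ∈ L with |w| = p² ≥ p.
By the pumping lemma, w = xyz with |xy| ≤ p and |y| ≥ 1.
Then y = a^k for some k with 1 ≤ k ≤ p.
Pump with i = 2: xy^2z = a^{p²+k}. Since 1 ≤ k ≤ p, p² < p²+k ≤ p²+p < (p+1)², so p²+k lies strictly between consecutive squares and is not a perfect square. So xy^2z ∉ L.
This contradicts the pumping lemma, so L is not regular.

a^{p²+k}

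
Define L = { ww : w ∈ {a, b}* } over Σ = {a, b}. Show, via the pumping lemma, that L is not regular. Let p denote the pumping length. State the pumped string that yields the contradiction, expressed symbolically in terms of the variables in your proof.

a^{p+k} b^p a^p b^p

Suppose for contradiction that L is regular, and let p be the pumping length.
Take w = a^p b^p a^p b^p = uu where u = a^pb^p; then w ∈ L and |w| = 4p ≥ p.
By the pumping lemma, w = xyz with |xy| ≤ p and y is nonempty.
The first p characters of w are a's, so xy (and hence y) consists only of a's. Write y = a^k, 1 ≤ k ≤ p.
Pump with i = 2: xy^2z = a^{p+k} b^p a^p b^p, of length 4p+k. Suppose this equals vv. The string starts with a and ends with b, so v does too; thus the boundary between the two copies of v is a b→a transition. There is exactly one such transition, at position 2p+k, so |v| = 2p+k and |vv| = 4p+2k ≠ 4p+k since k ≥ 1. So xy^2z ∉ L.
This is a contradiction; hence L is not regular.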